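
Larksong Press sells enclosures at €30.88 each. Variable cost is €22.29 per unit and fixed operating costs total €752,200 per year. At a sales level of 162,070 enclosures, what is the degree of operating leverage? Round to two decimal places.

At 162,070 units, contribution = 162,070 × €8.59 = €1,392,181.30.
Subtracting fixed costs: EBIT = €1,392,181.30 − €752,200 = €639,981.30.
Degree of operating leverage = €1,392,181.30 / €639,981.30 = 2.1753.

2.18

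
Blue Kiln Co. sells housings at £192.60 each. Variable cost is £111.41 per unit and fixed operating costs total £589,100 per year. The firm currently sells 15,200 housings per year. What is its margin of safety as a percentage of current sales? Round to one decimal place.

Each unit contributes £192.60 − £111.41 = £81.19. Break-even units = £589,100 ÷ £81.19 = 7,255.82; break-even revenue = 7,255.82 × £192.60 = £1,397,470.87.
Actual sales revenue = 15,200 × £192.60 = £2,927,520.00.
Margin of safety = (£2,927,520.00 − £1,397,470.87) ÷ £2,927,520.00 = 52.3%.

52.3%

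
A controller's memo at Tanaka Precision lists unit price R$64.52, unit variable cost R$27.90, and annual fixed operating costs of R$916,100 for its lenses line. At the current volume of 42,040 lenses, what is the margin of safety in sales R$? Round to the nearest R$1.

R$1,098,364

Contribution margin per unit = R$64.52 − R$27.90 = R$36.62. Break-even units = R$916,100 ÷ R$36.62 = 25,016.38; break-even revenue = 25,016.38 × R$64.52 = R$1,614,057.13.
Actual sales revenue = 42,040 × R$64.52 = R$2,712,420.80.
Margin of safety = R$2,712,420.80 − R$1,614,057.13 = R$1,098,364.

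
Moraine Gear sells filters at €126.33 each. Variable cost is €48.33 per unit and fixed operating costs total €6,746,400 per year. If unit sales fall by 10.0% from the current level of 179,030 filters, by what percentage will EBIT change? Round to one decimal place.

At 179,030 units, contribution = 179,030 × €78.00 = €13,964,340.00.
Subtracting fixed costs: EBIT = €13,964,340.00 − €6,746,400 = €7,217,940.00.
Degree of operating leverage = €13,964,340.00 / €7,217,940.00 = 1.9347.
%ΔEBIT = DOL × %ΔSales = 1.9347 × -10.0% = -19.3%.

-19.3%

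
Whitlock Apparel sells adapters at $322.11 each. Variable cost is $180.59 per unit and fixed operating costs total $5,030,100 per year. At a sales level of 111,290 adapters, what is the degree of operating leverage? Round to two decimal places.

Contribution at this volume is 111,290 × $141.52 = $15,749,760.80.
Subtracting fixed costs: EBIT = $15,749,760.80 − $5,030,100 = $10,719,660.80.
DOL = contribution ÷ EBIT = $15,749,760.80 ÷ $10,719,660.80 = 1.4692.

1.47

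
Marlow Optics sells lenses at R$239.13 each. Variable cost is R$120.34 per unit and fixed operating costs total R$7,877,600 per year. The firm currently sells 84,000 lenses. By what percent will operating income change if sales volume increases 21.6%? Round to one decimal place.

Contribution at this volume is 84,000 × R$118.79 = R$9,978,360.00.
Subtracting fixed costs: EBIT = R$9,978,360.00 − R$7,877,600 = R$2,100,760.00.
Degree of operating leverage = R$9,978,360.00 / R$2,100,760.00 = 4.7499.
Operating income changes by 4.7499 × +21.6% = +102.6%.

+102.6%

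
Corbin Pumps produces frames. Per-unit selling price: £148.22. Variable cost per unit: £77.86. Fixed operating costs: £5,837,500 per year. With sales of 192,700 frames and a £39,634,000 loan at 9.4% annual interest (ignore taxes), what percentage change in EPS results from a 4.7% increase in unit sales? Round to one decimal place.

Contribution at this volume is 192,700 × £70.36 = £13,558,372.00.
EBIT = £13,558,372.00 − £5,837,500 = £7,720,872.00.
Interest = £3,725,596.00, so EBIT − I = £3,995,276.00.
DCL = total CM / (EBIT − I) = £13,558,372.00 / £3,995,276.00 = 3.3936.
%ΔEPS = DCL × %ΔSales = 3.3936 × +4.7% = +15.9%.

+15.9%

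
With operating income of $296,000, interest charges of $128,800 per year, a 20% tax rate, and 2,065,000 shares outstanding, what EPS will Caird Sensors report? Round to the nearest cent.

$0.06

Interest = $128,800.00, so EBT = $296,000 − $128,800.00 = $167,200.00.
Net income = $167,200.00 × (1 − 0.20) = $133,760.00.
Per share: $133,760.00 / 2,065,000 shares = $0.06.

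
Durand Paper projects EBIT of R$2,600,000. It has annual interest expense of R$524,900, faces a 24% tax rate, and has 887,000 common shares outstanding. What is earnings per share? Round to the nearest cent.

Pre-tax income = R$2,600,000 − R$524,900.00 = R$2,075,100.00.
Net income = R$2,075,100.00 × (1 − 0.24) = R$1,577,076.00.
Per share: R$1,577,076.00 / 887,000 shares = R$1.78.

R$1.78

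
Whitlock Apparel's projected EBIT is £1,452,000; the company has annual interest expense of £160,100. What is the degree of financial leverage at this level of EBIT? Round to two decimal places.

Interest = £160,100.00.
DFL = EBIT ÷ (EBIT − I) = £1,452,000 ÷ (£1,452,000 − £160,100.00) = £1,452,000 ÷ £1,291,900.00 = 1.1239.

1.12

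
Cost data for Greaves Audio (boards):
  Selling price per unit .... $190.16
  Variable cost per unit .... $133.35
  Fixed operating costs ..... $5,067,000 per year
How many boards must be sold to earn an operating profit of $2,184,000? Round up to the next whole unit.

Unit CM = price − variable cost = $190.16 − $133.35 = $56.81.
Required volume = (fixed costs + target profit) ÷ CM = ($5,067,000 + $2,184,000) ÷ $56.81 = 127,635.98, so 127,636 boards.

127,636 boards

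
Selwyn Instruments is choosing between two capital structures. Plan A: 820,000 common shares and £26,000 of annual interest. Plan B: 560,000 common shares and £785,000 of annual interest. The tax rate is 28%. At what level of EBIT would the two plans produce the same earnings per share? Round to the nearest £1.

Set EPS_A = EPS_B: (EBIT − £26,000)(1 − 0.28) ÷ 820,000 = (EBIT − £785,000)(1 − 0.28) ÷ 560,000.
Cancelling (1 − t) and cross-multiplying: 560,000·(EBIT − 26,000) = 820,000·(EBIT − 785,000).
EBIT × (820,000 − 560,000) = 785,000 × 820,000 − 26,000 × 560,000 = 629,140,000,000, so EBIT = 629,140,000,000 ÷ 260,000 = 2,419,769.23.

£2,419,769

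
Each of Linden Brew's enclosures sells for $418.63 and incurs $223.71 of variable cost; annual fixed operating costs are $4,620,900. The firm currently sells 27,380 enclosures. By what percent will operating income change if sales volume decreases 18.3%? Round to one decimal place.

Contribution at this volume is 27,380 × $194.92 = $5,336,909.60.
Operating income = contribution − fixed costs = $5,336,909.60 − $4,620,900 = $716,009.60.
Degree of operating leverage = $5,336,909.60 / $716,009.60 = 7.4537.
Operating income changes by 7.4537 × -18.3% = -136.4%.

-136.4%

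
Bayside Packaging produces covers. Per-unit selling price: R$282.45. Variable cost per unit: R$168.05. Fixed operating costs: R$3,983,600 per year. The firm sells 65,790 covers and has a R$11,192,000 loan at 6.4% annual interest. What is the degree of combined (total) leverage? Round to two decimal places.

Contribution at this volume is 65,790 × R$114.40 = R$7,526,376.00.
EBIT = R$7,526,376.00 − R$3,983,600 = R$3,542,776.00. Interest = R$716,288.00, so EBIT − I = R$2,826,488.00.
DCL = contribution ÷ (EBIT − I) = R$7,526,376.00 ÷ R$2,826,488.00 = 2.6628.

2.66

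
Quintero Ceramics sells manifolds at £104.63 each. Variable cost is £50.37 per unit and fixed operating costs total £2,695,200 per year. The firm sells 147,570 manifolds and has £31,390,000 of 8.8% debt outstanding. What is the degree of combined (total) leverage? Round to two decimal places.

3.14

Contribution at this volume is 147,570 × £54.26 = £8,007,148.20.
Subtracting fixed costs: EBIT = £8,007,148.20 − £2,695,200 = £5,311,948.20. Interest = £2,762,320.00, so EBIT − I = £2,549,628.20.
DCL = contribution ÷ (EBIT − I) = £8,007,148.20 ÷ £2,549,628.20 = 3.1405.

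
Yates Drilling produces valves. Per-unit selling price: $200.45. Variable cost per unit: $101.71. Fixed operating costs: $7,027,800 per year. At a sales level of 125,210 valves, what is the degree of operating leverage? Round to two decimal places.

2.32

At 125,210 units, contribution = 125,210 × $98.74 = $12,363,235.40.
EBIT = $12,363,235.40 − $7,027,800 = $5,335,435.40.
DOL = contribution ÷ EBIT = $12,363,235.40 ÷ $5,335,435.40 = 2.3172.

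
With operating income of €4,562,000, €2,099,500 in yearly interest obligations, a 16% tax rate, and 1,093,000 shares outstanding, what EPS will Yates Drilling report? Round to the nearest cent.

Pre-tax income = €4,562,000 − €2,099,500.00 = €2,462,500.00.
After tax at 16%: net income = €2,462,500.00 × 0.84 = €2,068,500.00.
EPS = €2,068,500.00 ÷ 1,093,000 = €1.89.

€1.89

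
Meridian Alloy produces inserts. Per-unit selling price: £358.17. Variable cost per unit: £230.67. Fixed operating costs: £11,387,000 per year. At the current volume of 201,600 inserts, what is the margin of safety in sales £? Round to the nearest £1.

Unit CM = price − variable cost = £358.17 − £230.67 = £127.50. Break-even units = £11,387,000 ÷ £127.50 = 89,309.80; break-even revenue = 89,309.80 × £358.17 = £31,988,092.47.
Actual sales revenue = 201,600 × £358.17 = £72,207,072.00.
Margin of safety = £72,207,072.00 − £31,988,092.47 = £40,218,980.

£40,218,980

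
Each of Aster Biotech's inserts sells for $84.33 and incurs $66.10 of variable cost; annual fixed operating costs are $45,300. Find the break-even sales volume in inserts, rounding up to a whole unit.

2,485 inserts

Contribution margin per unit = $84.33 − $66.10 = $18.23.
Break-even volume = fixed costs ÷ CM per unit = $45,300 ÷ $18.23 = 2,484.91, so 2,485 inserts.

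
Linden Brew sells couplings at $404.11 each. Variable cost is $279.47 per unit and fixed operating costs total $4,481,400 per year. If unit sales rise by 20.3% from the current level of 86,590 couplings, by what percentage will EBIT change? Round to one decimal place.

+34.7%

At 86,590 units, contribution = 86,590 × $124.64 = $10,792,577.60.
EBIT = $10,792,577.60 − $4,481,400 = $6,311,177.60.
So DOL = total CM / EBIT = $10,792,577.60 / $6,311,177.60 = 1.7101.
So EBIT moves 1.7101 × (+20.3%) = +34.7%.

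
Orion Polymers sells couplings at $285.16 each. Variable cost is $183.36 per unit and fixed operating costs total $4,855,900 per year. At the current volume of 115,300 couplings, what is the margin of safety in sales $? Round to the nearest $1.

Each unit contributes $285.16 − $183.36 = $101.80. Break-even units = $4,855,900 ÷ $101.80 = 47,700.39; break-even revenue = 47,700.39 × $285.16 = $13,602,244.05.
Current sales = 115,300 × $285.16 = $32,878,948.00.
Margin of safety = $32,878,948.00 − $13,602,244.05 = $19,276,704.

$19,276,704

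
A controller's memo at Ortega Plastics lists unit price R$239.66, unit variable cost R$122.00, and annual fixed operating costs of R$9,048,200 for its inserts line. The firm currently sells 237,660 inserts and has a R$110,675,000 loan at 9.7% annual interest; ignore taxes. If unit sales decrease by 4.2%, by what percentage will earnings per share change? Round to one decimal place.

At 237,660 units, contribution = 237,660 × R$117.66 = R$27,963,075.60.
EBIT = R$27,963,075.60 − R$9,048,200 = R$18,914,875.60.
After interest of R$10,735,475.00, pre-tax earnings = R$8,179,400.60.
Degree of combined leverage = contribution ÷ (EBIT − I) = R$27,963,075.60 ÷ R$8,179,400.60 = 3.4187.
EPS therefore changes by 3.4187 × (-4.2%) = -14.4%.

-14.4%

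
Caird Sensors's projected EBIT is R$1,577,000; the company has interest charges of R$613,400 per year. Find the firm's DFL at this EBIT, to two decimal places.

1.64

Annual interest charges come to R$613,400.00.
Degree of financial leverage = EBIT / (EBIT − interest) = R$1,577,000 / R$963,600.00 = 1.6366.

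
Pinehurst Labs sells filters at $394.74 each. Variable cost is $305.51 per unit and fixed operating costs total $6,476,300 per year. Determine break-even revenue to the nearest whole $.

$28,650,170

CM per unit = $394.74 − $305.51 = $89.23; CM ratio = $89.23 / $394.74 = 0.2260.
Break-even revenue = fixed costs × price ÷ CM = $6,476,300 × $394.74 ÷ $89.23 = $28,650,170.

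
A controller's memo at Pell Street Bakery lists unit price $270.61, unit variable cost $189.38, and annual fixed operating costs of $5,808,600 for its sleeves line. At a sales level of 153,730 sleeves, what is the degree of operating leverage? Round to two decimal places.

1.87

Total contribution margin = 153,730 × $81.23 = $12,487,487.90.
Operating income = contribution − fixed costs = $12,487,487.90 − $5,808,600 = $6,678,887.90.
Degree of operating leverage = $12,487,487.90 / $6,678,887.90 = 1.8697.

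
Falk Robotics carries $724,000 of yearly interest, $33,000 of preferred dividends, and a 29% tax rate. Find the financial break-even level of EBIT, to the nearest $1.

$770,479

Preferred dividends are paid after tax, so their pre-tax equivalent is $33,000 ÷ (1 − 0.29) = $46,478.87.
EPS = 0 when EBIT covers interest plus the pre-tax preferred burden: $724,000 + $46,478.87 = $770,478.87.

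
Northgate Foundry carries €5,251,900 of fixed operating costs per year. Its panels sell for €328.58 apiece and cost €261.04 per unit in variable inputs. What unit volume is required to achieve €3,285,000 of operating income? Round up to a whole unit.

Unit CM = price − variable cost = €328.58 − €261.04 = €67.54.
Units = (FC + target) / CM = (€5,251,900 + €3,285,000) / €67.54 = 126,397.69, so 126,398 panels.

126,398 panels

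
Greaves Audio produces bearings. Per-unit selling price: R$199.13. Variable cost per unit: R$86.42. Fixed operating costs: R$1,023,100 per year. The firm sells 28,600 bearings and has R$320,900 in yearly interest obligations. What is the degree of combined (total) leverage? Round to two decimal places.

Contribution at this volume is 28,600 × R$112.71 = R$3,223,506.00.
Operating income = contribution − fixed costs = R$3,223,506.00 − R$1,023,100 = R$2,200,406.00. Interest = R$320,900.00.
DOL = R$3,223,506.00 ÷ R$2,200,406.00 = 1.4650; DFL = R$2,200,406.00 ÷ R$1,879,506.00 = 1.1707.
DCL = DOL × DFL = 1.4650 × 1.1707 = 1.7151.

1.72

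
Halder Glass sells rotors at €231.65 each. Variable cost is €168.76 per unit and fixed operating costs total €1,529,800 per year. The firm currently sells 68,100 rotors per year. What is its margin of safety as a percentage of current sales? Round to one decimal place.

Contribution margin per unit = €231.65 − €168.76 = €62.89. Break-even units = €1,529,800 ÷ €62.89 = 24,325.01; break-even revenue = 24,325.01 × €231.65 = €5,634,889.01.
Current sales = 68,100 × €231.65 = €15,775,365.00.
Margin of safety = (€15,775,365.00 − €5,634,889.01) ÷ €15,775,365.00 = 64.3%.

64.3%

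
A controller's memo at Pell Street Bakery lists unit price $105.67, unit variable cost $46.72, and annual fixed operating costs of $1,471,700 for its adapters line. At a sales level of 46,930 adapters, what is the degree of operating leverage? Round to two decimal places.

2.14

Total contribution margin = 46,930 × $58.95 = $2,766,523.50.
EBIT = $2,766,523.50 − $1,471,700 = $1,294,823.50.
So DOL = total CM / EBIT = $2,766,523.50 / $1,294,823.50 = 2.1366.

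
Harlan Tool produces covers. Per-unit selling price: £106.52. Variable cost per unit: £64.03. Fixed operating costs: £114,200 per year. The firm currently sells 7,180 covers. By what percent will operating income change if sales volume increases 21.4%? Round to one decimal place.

Contribution at this volume is 7,180 × £42.49 = £305,078.20.
EBIT = £305,078.20 − £114,200 = £190,878.20.
So DOL = total CM / EBIT = £305,078.20 / £190,878.20 = 1.5983.
Operating income changes by 1.5983 × +21.4% = +34.2%.

+34.2%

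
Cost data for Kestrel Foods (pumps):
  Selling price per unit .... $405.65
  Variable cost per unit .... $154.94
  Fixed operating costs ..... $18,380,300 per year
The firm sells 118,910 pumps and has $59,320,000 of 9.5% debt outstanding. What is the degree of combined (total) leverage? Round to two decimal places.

At 118,910 units, contribution = 118,910 × $250.71 = $29,811,926.10.
Operating income = contribution − fixed costs = $29,811,926.10 − $18,380,300 = $11,431,626.10. Interest = $5,635,400.00, so EBIT − I = $5,796,226.10.
Degree of total leverage = total CM / (EBIT − interest) = $29,811,926.10 / $5,796,226.10 = 5.1433.

5.14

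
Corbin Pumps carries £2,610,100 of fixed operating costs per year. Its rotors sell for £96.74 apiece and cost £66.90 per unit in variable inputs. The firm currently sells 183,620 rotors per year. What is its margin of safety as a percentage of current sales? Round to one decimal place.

52.4%

Each unit contributes £96.74 − £66.90 = £29.84. Break-even units = £2,610,100 ÷ £29.84 = 87,469.84; break-even revenue = 87,469.84 × £96.74 = £8,461,832.24.
Actual sales revenue = 183,620 × £96.74 = £17,763,398.80.
Margin of safety = (£17,763,398.80 − £8,461,832.24) ÷ £17,763,398.80 = 52.4%.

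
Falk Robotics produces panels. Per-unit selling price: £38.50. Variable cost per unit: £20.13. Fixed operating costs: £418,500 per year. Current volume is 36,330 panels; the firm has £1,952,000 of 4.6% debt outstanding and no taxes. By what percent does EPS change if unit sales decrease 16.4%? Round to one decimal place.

-68.8%

Total contribution margin = 36,330 × £18.37 = £667,382.10.
Operating income = contribution − fixed costs = £667,382.10 − £418,500 = £248,882.10.
Interest = £89,792.00, so EBIT − I = £159,090.10.
DCL = total CM / (EBIT − I) = £667,382.10 / £159,090.10 = 4.1950.
%ΔEPS = DCL × %ΔSales = 4.1950 × -16.4% = -68.8%.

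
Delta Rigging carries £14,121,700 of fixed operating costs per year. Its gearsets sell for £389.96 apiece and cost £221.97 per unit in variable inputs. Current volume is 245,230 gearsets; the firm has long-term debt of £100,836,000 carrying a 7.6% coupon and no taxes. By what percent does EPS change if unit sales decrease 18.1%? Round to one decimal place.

Contribution at this volume is 245,230 × £167.99 = £41,196,187.70.
Operating income = contribution − fixed costs = £41,196,187.70 − £14,121,700 = £27,074,487.70.
Interest = £7,663,536.00, so EBIT − I = £19,410,951.70.
DCL = total CM / (EBIT − I) = £41,196,187.70 / £19,410,951.70 = 2.1223.
EPS therefore changes by 2.1223 × (-18.1%) = -38.4%.

-38.4%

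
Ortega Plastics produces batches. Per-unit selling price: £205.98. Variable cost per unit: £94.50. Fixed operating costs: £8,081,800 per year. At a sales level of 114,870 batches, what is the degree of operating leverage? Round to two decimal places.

Contribution at this volume is 114,870 × £111.48 = £12,805,707.60.
EBIT = £12,805,707.60 − £8,081,800 = £4,723,907.60.
DOL = contribution ÷ EBIT = £12,805,707.60 ÷ £4,723,907.60 = 2.7108.

2.71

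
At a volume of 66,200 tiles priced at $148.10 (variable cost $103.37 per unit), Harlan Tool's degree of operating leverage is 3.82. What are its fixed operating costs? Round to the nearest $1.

$2,185,962

At 66,200 units, contribution = 66,200 × $44.73 = $2,961,126.00.
Since DOL = CM ÷ EBIT, EBIT = $2,961,126.00 ÷ 3.82 = $775,163.87.
And FC = contribution − EBIT = $2,961,126.00 − $775,163.87 = $2,185,962.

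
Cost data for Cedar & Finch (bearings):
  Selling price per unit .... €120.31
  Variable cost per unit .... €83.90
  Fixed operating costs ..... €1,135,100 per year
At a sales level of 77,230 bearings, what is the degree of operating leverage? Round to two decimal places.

Contribution at this volume is 77,230 × €36.41 = €2,811,944.30.
Subtracting fixed costs: EBIT = €2,811,944.30 − €1,135,100 = €1,676,844.30.
Degree of operating leverage = €2,811,944.30 / €1,676,844.30 = 1.6769.

1.68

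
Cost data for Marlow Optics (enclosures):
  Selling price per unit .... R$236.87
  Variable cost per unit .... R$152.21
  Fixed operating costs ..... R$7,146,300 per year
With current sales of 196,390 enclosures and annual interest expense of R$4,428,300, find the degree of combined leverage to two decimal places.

3.29

At 196,390 units, contribution = 196,390 × R$84.66 = R$16,626,377.40.
EBIT = R$16,626,377.40 − R$7,146,300 = R$9,480,077.40. Interest = R$4,428,300.00.
DOL = R$16,626,377.40 ÷ R$9,480,077.40 = 1.7538; DFL = R$9,480,077.40 ÷ R$5,051,777.40 = 1.8766.
Combined leverage = 1.7538 × 1.8766 = 3.2912.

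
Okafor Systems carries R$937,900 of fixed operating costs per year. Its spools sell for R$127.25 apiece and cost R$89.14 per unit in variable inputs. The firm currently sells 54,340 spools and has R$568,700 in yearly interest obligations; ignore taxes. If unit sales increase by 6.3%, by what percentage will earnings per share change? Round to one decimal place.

+23.1%

At 54,340 units, contribution = 54,340 × R$38.11 = R$2,070,897.40.
Subtracting fixed costs: EBIT = R$2,070,897.40 − R$937,900 = R$1,132,997.40.
Interest = R$568,700.00, so EBIT − I = R$564,297.40.
Degree of combined leverage = contribution ÷ (EBIT − I) = R$2,070,897.40 ÷ R$564,297.40 = 3.6699.
%ΔEPS = DCL × %ΔSales = 3.6699 × +6.3% = +23.1%.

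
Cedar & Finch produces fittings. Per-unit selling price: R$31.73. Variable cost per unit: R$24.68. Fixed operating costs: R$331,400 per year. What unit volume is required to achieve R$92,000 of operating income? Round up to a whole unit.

60,057 fittings

Unit CM = price − variable cost = R$31.73 − R$24.68 = R$7.05.
Units = (FC + target) / CM = (R$331,400 + R$92,000) / R$7.05 = 60,056.74, so 60,057 fittings.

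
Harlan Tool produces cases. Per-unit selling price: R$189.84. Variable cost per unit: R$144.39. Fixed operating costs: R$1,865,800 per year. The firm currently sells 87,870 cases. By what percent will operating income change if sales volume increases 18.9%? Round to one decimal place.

Contribution at this volume is 87,870 × R$45.45 = R$3,993,691.50.
Subtracting fixed costs: EBIT = R$3,993,691.50 − R$1,865,800 = R$2,127,891.50.
So DOL = total CM / EBIT = R$3,993,691.50 / R$2,127,891.50 = 1.8768.
Operating income changes by 1.8768 × +18.9% = +35.5%.

+35.5%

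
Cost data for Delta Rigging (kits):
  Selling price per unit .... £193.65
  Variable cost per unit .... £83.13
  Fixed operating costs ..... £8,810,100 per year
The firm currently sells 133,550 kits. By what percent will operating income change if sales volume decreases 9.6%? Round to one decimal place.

Contribution at this volume is 133,550 × £110.52 = £14,759,946.00.
EBIT = £14,759,946.00 − £8,810,100 = £5,949,846.00.
DOL = contribution ÷ EBIT = £14,759,946.00 ÷ £5,949,846.00 = 2.4807.
%ΔEBIT = DOL × %ΔSales = 2.4807 × -9.6% = -23.8%.

-23.8%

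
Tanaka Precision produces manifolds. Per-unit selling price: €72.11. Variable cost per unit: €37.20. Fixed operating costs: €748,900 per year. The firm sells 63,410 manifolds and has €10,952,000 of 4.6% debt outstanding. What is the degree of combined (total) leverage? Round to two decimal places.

Contribution at this volume is 63,410 × €34.91 = €2,213,643.10.
Operating income = contribution − fixed costs = €2,213,643.10 − €748,900 = €1,464,743.10. Interest = €503,792.00.
DOL = €2,213,643.10 ÷ €1,464,743.10 = 1.5113; DFL = €1,464,743.10 ÷ €960,951.10 = 1.5243.
DCL = DOL × DFL = 1.5113 × 1.5243 = 2.3037.

2.30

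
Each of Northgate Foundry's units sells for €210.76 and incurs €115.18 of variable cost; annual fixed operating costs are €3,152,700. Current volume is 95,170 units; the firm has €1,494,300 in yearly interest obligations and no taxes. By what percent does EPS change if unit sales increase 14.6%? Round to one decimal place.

+29.8%

Contribution at this volume is 95,170 × €95.58 = €9,096,348.60.
Operating income = contribution − fixed costs = €9,096,348.60 − €3,152,700 = €5,943,648.60.
After interest of €1,494,300.00, pre-tax earnings = €4,449,348.60.
Degree of combined leverage = contribution ÷ (EBIT − I) = €9,096,348.60 ÷ €4,449,348.60 = 2.0444.
%ΔEPS = DCL × %ΔSales = 2.0444 × +14.6% = +29.8%.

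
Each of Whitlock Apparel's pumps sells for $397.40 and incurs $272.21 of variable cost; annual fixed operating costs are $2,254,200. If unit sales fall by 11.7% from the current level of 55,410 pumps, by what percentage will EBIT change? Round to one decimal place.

At 55,410 units, contribution = 55,410 × $125.19 = $6,936,777.90.
Operating income = contribution − fixed costs = $6,936,777.90 − $2,254,200 = $4,682,577.90.
Degree of operating leverage = $6,936,777.90 / $4,682,577.90 = 1.4814.
So EBIT moves 1.4814 × (-11.7%) = -17.3%.

-17.3%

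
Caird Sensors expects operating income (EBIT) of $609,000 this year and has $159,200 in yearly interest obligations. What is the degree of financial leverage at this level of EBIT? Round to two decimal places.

Annual interest charges come to $159,200.00.
DFL = EBIT ÷ (EBIT − I) = $609,000 ÷ ($609,000 − $159,200.00) = $609,000 ÷ $449,800.00 = 1.3539.

1.35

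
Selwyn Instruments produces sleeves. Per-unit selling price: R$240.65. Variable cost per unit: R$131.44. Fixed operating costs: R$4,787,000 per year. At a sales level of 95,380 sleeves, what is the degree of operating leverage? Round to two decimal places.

1.85

Contribution at this volume is 95,380 × R$109.21 = R$10,416,449.80.
Operating income = contribution − fixed costs = R$10,416,449.80 − R$4,787,000 = R$5,629,449.80.
Degree of operating leverage = R$10,416,449.80 / R$5,629,449.80 = 1.8503.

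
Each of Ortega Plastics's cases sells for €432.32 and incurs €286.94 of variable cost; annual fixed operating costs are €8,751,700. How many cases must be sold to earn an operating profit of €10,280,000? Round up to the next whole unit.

Unit CM = price − variable cost = €432.32 − €286.94 = €145.38.
Required volume = (fixed costs + target profit) ÷ CM = (€8,751,700 + €10,280,000) ÷ €145.38 = 130,910.03, so 130,911 cases.

130,911 cases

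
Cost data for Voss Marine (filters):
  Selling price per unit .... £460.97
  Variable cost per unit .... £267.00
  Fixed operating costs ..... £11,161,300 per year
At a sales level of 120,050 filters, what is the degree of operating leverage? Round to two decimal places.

1.92

At 120,050 units, contribution = 120,050 × £193.97 = £23,286,098.50.
EBIT = £23,286,098.50 − £11,161,300 = £12,124,798.50.
Degree of operating leverage = £23,286,098.50 / £12,124,798.50 = 1.9205.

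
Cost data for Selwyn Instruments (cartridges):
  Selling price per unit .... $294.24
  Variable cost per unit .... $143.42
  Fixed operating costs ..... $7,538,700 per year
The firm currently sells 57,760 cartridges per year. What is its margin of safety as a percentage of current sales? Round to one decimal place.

13.5%

Unit CM = price − variable cost = $294.24 − $143.42 = $150.82. Break-even units = $7,538,700 ÷ $150.82 = 49,984.75; break-even revenue = 49,984.75 × $294.24 = $14,707,512.85.
Actual sales revenue = 57,760 × $294.24 = $16,995,302.40.
Margin of safety = ($16,995,302.40 − $14,707,512.85) ÷ $16,995,302.40 = 13.5%.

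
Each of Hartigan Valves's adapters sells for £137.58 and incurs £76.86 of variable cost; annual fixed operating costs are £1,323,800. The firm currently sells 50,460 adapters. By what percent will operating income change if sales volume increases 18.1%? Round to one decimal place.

Contribution at this volume is 50,460 × £60.72 = £3,063,931.20.
Operating income = contribution − fixed costs = £3,063,931.20 − £1,323,800 = £1,740,131.20.
DOL = contribution ÷ EBIT = £3,063,931.20 ÷ £1,740,131.20 = 1.7607.
%ΔEBIT = DOL × %ΔSales = 1.7607 × +18.1% = +31.9%.

+31.9%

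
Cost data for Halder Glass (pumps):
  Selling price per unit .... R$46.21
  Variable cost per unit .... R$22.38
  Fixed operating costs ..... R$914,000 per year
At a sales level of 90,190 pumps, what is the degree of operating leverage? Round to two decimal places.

1.74

Total contribution margin = 90,190 × R$23.83 = R$2,149,227.70.
Subtracting fixed costs: EBIT = R$2,149,227.70 − R$914,000 = R$1,235,227.70.
So DOL = total CM / EBIT = R$2,149,227.70 / R$1,235,227.70 = 1.7399.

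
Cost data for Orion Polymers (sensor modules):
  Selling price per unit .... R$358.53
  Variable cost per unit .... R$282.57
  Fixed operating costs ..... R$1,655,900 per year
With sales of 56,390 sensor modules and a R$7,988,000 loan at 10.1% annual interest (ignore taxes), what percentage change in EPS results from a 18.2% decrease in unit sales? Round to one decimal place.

At 56,390 units, contribution = 56,390 × R$75.96 = R$4,283,384.40.
EBIT = R$4,283,384.40 − R$1,655,900 = R$2,627,484.40.
After interest of R$806,788.00, pre-tax earnings = R$1,820,696.40.
Degree of combined leverage = contribution ÷ (EBIT − I) = R$4,283,384.40 ÷ R$1,820,696.40 = 2.3526.
EPS therefore changes by 2.3526 × (-18.2%) = -42.8%.

-42.8%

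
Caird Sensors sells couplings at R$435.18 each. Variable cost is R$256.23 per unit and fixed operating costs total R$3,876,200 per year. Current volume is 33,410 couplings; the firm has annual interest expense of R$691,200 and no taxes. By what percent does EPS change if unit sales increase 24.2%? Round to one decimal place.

At 33,410 units, contribution = 33,410 × R$178.95 = R$5,978,719.50.
Operating income = contribution − fixed costs = R$5,978,719.50 − R$3,876,200 = R$2,102,519.50.
After interest of R$691,200.00, pre-tax earnings = R$1,411,319.50.
DCL = total CM / (EBIT − I) = R$5,978,719.50 / R$1,411,319.50 = 4.2363.
%ΔEPS = DCL × %ΔSales = 4.2363 × +24.2% = +102.5%.

+102.5%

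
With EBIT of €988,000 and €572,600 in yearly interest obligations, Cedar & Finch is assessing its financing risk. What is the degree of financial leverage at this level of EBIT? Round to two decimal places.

Interest = €572,600.00.
DFL = EBIT ÷ (EBIT − I) = €988,000 ÷ (€988,000 − €572,600.00) = €988,000 ÷ €415,400.00 = 2.3784.

2.38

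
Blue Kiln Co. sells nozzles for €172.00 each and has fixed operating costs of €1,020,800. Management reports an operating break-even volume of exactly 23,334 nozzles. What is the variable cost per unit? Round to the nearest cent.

Contribution per unit must be FC / Q = €1,020,800 / 23,334 = €43.7473.
Variable cost per unit = €172.00 − €43.7473 = €128.25.

€128.25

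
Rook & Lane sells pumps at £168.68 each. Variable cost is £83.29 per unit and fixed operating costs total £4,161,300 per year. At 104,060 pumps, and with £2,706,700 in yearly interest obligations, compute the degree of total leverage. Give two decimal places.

Contribution at this volume is 104,060 × £85.39 = £8,885,683.40.
Subtracting fixed costs: EBIT = £8,885,683.40 − £4,161,300 = £4,724,383.40. Interest = £2,706,700.00, so EBIT − I = £2,017,683.40.
Degree of total leverage = total CM / (EBIT − interest) = £8,885,683.40 / £2,017,683.40 = 4.4039.

4.40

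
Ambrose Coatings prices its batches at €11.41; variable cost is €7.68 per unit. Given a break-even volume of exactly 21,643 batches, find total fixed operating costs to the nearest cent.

Unit CM = price − variable cost = €11.41 − €7.68 = €3.73.
Since BE = FC / CM, FC = 21,643 × €3.73 = €80,728.39.

€80,728.39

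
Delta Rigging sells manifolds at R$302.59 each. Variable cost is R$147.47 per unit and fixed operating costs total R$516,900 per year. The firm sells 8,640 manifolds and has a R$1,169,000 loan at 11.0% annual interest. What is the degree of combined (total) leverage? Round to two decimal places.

Contribution at this volume is 8,640 × R$155.12 = R$1,340,236.80.
Subtracting fixed costs: EBIT = R$1,340,236.80 − R$516,900 = R$823,336.80. Interest = R$128,590.00, so EBIT − I = R$694,746.80.
Degree of total leverage = total CM / (EBIT − interest) = R$1,340,236.80 / R$694,746.80 = 1.9291.

1.93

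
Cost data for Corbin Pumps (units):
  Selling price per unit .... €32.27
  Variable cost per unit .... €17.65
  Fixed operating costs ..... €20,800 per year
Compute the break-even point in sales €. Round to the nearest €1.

Contribution margin per unit = €32.27 − €17.65 = €14.62, a CM ratio of €14.62 ÷ €32.27 = 0.4531.
Break-even sales = FC ÷ CM ratio = €20,800 × €32.27 / €14.62 = €45,911.

€45,911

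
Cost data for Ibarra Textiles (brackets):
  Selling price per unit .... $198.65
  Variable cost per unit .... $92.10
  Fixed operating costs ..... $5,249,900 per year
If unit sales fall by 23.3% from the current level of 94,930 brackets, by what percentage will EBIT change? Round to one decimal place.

-48.4%

Contribution at this volume is 94,930 × $106.55 = $10,114,791.50.
Operating income = contribution − fixed costs = $10,114,791.50 − $5,249,900 = $4,864,891.50.
Degree of operating leverage = $10,114,791.50 / $4,864,891.50 = 2.0791.
Operating income changes by 2.0791 × -23.3% = -48.4%.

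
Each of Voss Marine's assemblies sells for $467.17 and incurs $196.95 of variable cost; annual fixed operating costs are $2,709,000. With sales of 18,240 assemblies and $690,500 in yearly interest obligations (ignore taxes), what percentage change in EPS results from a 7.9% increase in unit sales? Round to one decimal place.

+25.5%

Total contribution margin = 18,240 × $270.22 = $4,928,812.80.
EBIT = $4,928,812.80 − $2,709,000 = $2,219,812.80.
After interest of $690,500.00, pre-tax earnings = $1,529,312.80.
Degree of combined leverage = contribution ÷ (EBIT − I) = $4,928,812.80 ÷ $1,529,312.80 = 3.2229.
%ΔEPS = DCL × %ΔSales = 3.2229 × +7.9% = +25.5%.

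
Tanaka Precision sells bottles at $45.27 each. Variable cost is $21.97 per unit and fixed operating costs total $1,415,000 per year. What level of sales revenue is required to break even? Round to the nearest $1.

CM per unit = $45.27 − $21.97 = $23.30; CM ratio = $23.30 / $45.27 = 0.5147.
Break-even sales = FC ÷ CM ratio = $1,415,000 × $45.27 / $23.30 = $2,749,230.

$2,749,230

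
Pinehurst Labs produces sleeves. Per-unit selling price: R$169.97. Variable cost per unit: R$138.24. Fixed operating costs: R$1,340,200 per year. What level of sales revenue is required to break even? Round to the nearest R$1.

R$7,179,130

CM per unit = R$169.97 − R$138.24 = R$31.73; CM ratio = R$31.73 / R$169.97 = 0.1867.
Break-even revenue = fixed costs × price ÷ CM = R$1,340,200 × R$169.97 ÷ R$31.73 = R$7,179,130.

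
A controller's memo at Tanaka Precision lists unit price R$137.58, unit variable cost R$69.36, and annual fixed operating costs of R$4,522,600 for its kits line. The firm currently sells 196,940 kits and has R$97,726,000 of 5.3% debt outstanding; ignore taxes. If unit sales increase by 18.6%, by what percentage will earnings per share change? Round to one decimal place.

At 196,940 units, contribution = 196,940 × R$68.22 = R$13,435,246.80.
Operating income = contribution − fixed costs = R$13,435,246.80 − R$4,522,600 = R$8,912,646.80.
After interest of R$5,179,478.00, pre-tax earnings = R$3,733,168.80.
DCL = total CM / (EBIT − I) = R$13,435,246.80 / R$3,733,168.80 = 3.5989.
%ΔEPS = DCL × %ΔSales = 3.5989 × +18.6% = +66.9%.

+66.9%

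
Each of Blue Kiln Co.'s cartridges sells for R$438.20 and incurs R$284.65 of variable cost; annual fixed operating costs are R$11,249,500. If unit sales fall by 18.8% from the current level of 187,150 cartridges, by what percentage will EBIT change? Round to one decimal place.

Total contribution margin = 187,150 × R$153.55 = R$28,736,882.50.
Subtracting fixed costs: EBIT = R$28,736,882.50 − R$11,249,500 = R$17,487,382.50.
So DOL = total CM / EBIT = R$28,736,882.50 / R$17,487,382.50 = 1.6433.
%ΔEBIT = DOL × %ΔSales = 1.6433 × -18.8% = -30.9%.

-30.9%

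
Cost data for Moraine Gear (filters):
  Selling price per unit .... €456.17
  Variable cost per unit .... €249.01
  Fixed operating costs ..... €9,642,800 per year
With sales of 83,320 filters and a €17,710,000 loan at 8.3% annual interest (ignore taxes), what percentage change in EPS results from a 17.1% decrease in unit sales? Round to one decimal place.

-48.0%

Contribution at this volume is 83,320 × €207.16 = €17,260,571.20.
Operating income = contribution − fixed costs = €17,260,571.20 − €9,642,800 = €7,617,771.20.
After interest of €1,469,930.00, pre-tax earnings = €6,147,841.20.
DCL = total CM / (EBIT − I) = €17,260,571.20 / €6,147,841.20 = 2.8076.
EPS therefore changes by 2.8076 × (-17.1%) = -48.0%.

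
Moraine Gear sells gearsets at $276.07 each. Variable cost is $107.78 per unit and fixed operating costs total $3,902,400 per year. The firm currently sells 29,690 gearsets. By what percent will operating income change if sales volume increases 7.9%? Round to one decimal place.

At 29,690 units, contribution = 29,690 × $168.29 = $4,996,530.10.
Operating income = contribution − fixed costs = $4,996,530.10 − $3,902,400 = $1,094,130.10.
So DOL = total CM / EBIT = $4,996,530.10 / $1,094,130.10 = 4.5667.
Operating income changes by 4.5667 × +7.9% = +36.1%.

+36.1%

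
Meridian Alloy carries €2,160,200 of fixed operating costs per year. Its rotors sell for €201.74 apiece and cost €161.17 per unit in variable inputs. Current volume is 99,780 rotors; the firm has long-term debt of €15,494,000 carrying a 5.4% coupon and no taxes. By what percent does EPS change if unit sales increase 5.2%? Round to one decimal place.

At 99,780 units, contribution = 99,780 × €40.57 = €4,048,074.60.
Operating income = contribution − fixed costs = €4,048,074.60 − €2,160,200 = €1,887,874.60.
After interest of €836,676.00, pre-tax earnings = €1,051,198.60.
DCL = total CM / (EBIT − I) = €4,048,074.60 / €1,051,198.60 = 3.8509.
EPS therefore changes by 3.8509 × (+5.2%) = +20.0%.

+20.0%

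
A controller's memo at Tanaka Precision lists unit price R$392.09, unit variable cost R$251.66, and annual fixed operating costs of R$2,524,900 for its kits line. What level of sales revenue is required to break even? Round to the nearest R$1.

CM per unit = R$392.09 − R$251.66 = R$140.43; CM ratio = R$140.43 / R$392.09 = 0.3582.
Break-even sales = FC ÷ CM ratio = R$2,524,900 × R$392.09 / R$140.43 = R$7,049,691.

R$7,049,691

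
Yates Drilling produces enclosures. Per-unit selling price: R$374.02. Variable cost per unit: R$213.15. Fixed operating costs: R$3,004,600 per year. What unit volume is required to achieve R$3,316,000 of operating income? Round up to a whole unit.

39,291 enclosures

Contribution margin per unit = R$374.02 − R$213.15 = R$160.87.
Units = (FC + target) / CM = (R$3,004,600 + R$3,316,000) / R$160.87 = 39,290.11, so 39,291 enclosures.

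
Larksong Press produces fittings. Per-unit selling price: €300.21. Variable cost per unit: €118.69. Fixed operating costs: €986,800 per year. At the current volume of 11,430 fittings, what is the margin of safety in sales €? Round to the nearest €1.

Each unit contributes €300.21 − €118.69 = €181.52. Break-even units = €986,800 ÷ €181.52 = 5,436.32; break-even revenue = 5,436.32 × €300.21 = €1,632,036.29.
Actual sales revenue = 11,430 × €300.21 = €3,431,400.30.
Margin of safety = €3,431,400.30 − €1,632,036.29 = €1,799,364.

€1,799,364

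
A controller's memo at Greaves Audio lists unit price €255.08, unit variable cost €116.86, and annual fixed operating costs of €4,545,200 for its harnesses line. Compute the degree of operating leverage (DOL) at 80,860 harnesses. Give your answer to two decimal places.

Total contribution margin = 80,860 × €138.22 = €11,176,469.20.
Subtracting fixed costs: EBIT = €11,176,469.20 − €4,545,200 = €6,631,269.20.
DOL = contribution ÷ EBIT = €11,176,469.20 ÷ €6,631,269.20 = 1.6854.

1.69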